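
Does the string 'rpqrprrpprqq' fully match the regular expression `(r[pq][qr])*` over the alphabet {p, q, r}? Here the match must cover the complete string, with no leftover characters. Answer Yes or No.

No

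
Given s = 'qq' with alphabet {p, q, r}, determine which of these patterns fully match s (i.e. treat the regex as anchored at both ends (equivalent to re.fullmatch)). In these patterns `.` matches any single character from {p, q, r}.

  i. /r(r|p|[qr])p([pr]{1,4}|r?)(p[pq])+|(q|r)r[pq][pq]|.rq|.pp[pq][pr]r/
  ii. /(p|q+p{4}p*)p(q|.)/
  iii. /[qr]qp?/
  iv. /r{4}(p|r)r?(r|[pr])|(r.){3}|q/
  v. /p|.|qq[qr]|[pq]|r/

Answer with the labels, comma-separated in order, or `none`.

iii

i → no match
ii → no match
iii → match
iv → no match
v → no match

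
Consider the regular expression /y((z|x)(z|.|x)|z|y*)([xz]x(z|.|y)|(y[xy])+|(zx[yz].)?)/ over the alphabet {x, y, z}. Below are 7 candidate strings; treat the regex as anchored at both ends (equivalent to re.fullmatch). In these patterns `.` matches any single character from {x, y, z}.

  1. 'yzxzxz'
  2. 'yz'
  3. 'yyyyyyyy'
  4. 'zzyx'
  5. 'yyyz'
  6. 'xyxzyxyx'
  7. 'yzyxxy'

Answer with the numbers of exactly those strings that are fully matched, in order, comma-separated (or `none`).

1 → match
2 → match
3 → match
4 → no match — must start with 'y'
5 → no match
6 → no match — must start with 'y'
7 → match

1, 2, 3, 7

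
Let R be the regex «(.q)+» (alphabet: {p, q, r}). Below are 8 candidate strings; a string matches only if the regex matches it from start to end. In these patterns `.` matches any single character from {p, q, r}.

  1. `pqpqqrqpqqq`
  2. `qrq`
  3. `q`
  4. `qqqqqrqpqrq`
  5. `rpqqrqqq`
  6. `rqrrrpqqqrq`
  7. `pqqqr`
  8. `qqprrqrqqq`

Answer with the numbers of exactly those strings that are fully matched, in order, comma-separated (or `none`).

1 → no match
2 → no match
3 → no match
4 → no match
5 → no match
6 → no match
7 → no match — must end with `q`
8 → no match

none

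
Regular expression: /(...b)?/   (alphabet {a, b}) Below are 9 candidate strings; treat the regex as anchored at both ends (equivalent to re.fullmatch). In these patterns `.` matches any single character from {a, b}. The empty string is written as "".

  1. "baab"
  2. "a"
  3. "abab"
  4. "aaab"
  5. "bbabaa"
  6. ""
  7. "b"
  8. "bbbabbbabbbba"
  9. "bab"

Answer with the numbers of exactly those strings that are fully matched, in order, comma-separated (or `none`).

1 → match
2 → no match
3 → match
4 → match
5 → no match
6 → match
7 → no match
8 → no match
9 → no match

1, 3, 4, 6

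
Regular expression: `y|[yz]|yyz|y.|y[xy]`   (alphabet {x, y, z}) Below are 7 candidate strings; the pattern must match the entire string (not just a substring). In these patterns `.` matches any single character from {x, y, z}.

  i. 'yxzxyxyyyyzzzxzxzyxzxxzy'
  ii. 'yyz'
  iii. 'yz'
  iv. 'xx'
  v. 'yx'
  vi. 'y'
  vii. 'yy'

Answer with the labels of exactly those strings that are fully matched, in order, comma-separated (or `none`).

i → no match
ii → match
iii → match
iv → no match
v → match
vi → match
vii → match

ii, iii, v, vi, vii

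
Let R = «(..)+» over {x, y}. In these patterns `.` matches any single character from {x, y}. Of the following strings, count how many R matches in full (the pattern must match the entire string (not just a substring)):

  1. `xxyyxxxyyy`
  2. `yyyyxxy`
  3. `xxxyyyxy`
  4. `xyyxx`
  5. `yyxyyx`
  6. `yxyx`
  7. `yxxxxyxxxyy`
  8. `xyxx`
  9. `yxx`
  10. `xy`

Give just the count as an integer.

6

1 → match
2 → no match
3 → match
4 → no match
5 → match
6 → match
7 → no match
8 → match
9 → no match
10 → match
Total matched: 6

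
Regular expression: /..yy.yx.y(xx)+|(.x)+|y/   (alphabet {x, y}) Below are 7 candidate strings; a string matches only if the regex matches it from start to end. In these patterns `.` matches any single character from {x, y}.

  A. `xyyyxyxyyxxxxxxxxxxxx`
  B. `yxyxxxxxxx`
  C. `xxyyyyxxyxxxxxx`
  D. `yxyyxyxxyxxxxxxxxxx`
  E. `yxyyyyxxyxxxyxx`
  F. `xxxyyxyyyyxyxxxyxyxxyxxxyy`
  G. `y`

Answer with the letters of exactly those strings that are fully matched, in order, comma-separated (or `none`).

A → match
B. `yxyxxxxxxx` → match
C → match
D → match
E → no match
F → no match
G. `y` → match

A, B, C, D, G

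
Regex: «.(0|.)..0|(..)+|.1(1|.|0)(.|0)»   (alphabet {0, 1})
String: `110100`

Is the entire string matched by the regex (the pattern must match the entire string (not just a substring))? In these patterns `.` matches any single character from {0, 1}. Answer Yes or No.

Yes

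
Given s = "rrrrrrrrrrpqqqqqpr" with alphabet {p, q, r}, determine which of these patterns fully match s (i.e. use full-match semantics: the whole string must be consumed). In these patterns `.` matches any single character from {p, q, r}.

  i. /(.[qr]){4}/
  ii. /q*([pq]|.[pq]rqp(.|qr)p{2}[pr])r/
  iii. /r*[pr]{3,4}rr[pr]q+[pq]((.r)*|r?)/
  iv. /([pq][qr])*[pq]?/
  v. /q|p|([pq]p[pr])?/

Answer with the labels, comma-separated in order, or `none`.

iii

i → no match
ii → no match
iii → match
iv → no match
v → no match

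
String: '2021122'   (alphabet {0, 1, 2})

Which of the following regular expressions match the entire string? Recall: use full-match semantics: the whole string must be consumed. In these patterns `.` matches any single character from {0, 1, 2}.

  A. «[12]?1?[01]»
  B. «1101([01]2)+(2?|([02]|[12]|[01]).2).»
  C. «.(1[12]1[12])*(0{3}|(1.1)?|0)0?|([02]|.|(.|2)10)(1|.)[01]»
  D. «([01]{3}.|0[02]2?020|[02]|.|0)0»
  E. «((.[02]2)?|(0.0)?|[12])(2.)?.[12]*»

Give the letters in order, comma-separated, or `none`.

A → no match
B → no match — must start with '1101'
C → no match
D → no match — must end with '0'
E → match

E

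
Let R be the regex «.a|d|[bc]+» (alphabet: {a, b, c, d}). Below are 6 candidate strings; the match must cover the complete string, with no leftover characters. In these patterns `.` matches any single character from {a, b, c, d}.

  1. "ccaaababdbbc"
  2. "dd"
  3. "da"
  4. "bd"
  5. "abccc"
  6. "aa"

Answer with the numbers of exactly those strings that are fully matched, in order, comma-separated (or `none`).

3, 6

1 → no match
2 → no match
3 → match
4 → no match
5 → no match
6 → match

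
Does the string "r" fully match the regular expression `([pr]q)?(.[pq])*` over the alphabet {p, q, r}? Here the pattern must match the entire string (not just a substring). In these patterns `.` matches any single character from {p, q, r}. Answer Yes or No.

No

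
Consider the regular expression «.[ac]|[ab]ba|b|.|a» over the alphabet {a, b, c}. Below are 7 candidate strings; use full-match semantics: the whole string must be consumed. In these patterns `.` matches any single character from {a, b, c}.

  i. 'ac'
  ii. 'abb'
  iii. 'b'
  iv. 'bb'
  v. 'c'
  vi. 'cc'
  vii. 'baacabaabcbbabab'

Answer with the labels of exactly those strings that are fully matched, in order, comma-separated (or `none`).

i → match
ii → no match
iii → match
iv → no match
v → match
vi → match
vii → no match

i, iii, v, vi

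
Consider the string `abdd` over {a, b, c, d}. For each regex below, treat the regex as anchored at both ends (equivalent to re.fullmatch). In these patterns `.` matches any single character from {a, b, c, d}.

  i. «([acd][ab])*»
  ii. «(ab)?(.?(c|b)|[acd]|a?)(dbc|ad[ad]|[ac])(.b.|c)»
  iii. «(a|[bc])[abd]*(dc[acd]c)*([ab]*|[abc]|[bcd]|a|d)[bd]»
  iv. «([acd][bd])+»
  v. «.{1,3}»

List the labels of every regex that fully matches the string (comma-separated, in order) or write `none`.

iii, iv

i → no match
ii → no match
iii → match
iv → match
v → no match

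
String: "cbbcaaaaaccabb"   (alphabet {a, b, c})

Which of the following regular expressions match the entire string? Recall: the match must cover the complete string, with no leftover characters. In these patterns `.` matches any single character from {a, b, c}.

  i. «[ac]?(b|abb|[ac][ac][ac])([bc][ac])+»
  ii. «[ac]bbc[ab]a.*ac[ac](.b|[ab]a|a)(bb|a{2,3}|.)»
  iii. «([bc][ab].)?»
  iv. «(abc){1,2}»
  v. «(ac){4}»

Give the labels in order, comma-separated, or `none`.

i → no match
ii → match
iii → no match
iv → no match — must start with "abc"
v → no match — must start with "ac"

ii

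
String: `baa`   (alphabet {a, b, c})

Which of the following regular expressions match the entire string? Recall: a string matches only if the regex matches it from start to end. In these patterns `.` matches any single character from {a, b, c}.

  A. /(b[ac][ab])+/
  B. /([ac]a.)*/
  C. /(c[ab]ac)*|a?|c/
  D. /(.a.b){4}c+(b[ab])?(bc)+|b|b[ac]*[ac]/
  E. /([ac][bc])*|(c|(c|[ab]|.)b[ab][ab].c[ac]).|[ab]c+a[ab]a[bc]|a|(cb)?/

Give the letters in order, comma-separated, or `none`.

A → match
B → no match
C → no match
D → match
E → no match

A, D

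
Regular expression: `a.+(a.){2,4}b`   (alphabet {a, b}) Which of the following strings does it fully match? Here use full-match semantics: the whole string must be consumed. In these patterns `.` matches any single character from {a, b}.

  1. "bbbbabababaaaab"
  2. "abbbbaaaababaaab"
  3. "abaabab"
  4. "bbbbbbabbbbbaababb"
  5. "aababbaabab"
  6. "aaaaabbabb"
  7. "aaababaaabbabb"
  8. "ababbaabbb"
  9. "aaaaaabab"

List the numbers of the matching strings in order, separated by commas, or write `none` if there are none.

none

1 → no match — must start with "a"
2 → no match
3 → no match
4 → no match — must start with "a"
5 → no match
6 → no match
7 → no match
8 → no match
9 → no match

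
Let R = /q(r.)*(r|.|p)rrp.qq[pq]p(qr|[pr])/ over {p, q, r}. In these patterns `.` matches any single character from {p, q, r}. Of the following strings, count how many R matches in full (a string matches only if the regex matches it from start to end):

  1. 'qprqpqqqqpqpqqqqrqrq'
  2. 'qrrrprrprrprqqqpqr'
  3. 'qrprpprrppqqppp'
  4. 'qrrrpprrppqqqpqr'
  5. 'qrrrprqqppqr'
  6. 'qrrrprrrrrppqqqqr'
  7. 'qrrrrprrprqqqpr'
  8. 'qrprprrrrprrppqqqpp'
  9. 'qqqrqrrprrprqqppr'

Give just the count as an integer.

1 → no match
2 → match
3 → match
4 → match
5 → match
6 → no match
7 → match
8 → match
9 → no match
Total matched: 6

6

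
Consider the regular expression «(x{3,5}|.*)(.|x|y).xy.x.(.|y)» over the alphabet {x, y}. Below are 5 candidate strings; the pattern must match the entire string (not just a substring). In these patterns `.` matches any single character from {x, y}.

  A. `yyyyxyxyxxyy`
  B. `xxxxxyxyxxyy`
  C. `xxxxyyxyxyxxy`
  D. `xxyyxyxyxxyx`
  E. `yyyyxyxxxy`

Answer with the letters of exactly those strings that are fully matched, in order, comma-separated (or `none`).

A → match
B → match
C → no match
D → match
E → match

A, B, D, E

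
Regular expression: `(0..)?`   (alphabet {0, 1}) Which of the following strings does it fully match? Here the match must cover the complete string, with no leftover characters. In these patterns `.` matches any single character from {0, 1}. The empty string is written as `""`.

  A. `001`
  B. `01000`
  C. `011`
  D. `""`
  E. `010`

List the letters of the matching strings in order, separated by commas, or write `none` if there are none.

A → match
B → no match
C → match
D → match
E → match

A, C, D, E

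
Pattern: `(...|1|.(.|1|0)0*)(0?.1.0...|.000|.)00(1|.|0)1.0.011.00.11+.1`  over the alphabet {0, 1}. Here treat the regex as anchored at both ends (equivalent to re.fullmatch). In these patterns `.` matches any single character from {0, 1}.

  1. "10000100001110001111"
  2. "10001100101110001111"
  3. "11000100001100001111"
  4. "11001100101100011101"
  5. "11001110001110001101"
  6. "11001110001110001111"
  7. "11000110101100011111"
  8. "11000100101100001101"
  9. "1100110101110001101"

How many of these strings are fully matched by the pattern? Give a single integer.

1 → match
2 → match
3 → match
4 → match
5 → match
6 → match
7 → match
8 → match
9 → no match
Total matched: 8

8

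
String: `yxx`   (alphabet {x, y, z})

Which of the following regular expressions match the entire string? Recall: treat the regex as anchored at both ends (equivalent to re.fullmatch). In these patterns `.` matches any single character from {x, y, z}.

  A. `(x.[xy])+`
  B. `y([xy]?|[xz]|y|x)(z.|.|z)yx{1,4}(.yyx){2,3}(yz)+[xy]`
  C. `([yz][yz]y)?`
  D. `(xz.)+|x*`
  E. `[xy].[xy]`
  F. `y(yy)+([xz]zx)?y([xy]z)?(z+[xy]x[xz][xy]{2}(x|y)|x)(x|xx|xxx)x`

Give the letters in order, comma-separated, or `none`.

E

A → no match — must start with `x`
B → no match
C → no match
D → no match
E → match
F → no match — must start with `yyy`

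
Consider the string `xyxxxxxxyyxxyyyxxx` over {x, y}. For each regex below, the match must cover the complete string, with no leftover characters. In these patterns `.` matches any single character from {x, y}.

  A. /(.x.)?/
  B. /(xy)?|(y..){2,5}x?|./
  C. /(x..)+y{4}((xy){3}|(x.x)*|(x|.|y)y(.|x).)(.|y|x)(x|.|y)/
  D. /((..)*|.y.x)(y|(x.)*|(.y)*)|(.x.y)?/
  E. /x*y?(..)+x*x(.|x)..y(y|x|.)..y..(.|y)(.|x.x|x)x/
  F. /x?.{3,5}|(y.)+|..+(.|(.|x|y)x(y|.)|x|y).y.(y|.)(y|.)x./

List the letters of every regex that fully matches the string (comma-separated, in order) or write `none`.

D, E, F

A → no match
B → no match
C → no match
D → match
E → match
F → match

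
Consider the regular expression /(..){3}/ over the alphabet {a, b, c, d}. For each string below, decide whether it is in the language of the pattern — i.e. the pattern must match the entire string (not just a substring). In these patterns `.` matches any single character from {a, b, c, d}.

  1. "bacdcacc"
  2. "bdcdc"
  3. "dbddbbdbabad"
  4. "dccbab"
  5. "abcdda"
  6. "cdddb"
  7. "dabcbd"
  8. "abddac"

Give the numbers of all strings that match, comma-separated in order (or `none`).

1 → no match
2 → no match
3 → no match
4 → match
5 → match
6 → no match
7 → match
8 → match

4, 5, 7, 8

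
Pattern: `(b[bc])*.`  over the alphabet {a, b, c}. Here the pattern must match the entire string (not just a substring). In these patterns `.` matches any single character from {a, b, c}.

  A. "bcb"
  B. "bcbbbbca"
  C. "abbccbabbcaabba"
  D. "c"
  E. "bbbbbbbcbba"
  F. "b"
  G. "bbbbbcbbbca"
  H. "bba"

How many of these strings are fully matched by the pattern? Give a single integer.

6

A → match
B → no match
C → no match
D → match
E → match
F → match
G → match
H → match
Total matched: 6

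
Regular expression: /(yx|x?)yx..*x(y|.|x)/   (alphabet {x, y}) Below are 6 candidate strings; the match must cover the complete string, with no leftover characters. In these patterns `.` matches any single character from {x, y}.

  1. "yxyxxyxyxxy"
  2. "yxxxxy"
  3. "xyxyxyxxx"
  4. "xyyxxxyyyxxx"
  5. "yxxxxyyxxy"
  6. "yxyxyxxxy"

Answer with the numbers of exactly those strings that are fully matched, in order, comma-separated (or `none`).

1, 2, 3, 5, 6

1 → match
2 → match
3 → match
4 → no match
5 → match
6 → match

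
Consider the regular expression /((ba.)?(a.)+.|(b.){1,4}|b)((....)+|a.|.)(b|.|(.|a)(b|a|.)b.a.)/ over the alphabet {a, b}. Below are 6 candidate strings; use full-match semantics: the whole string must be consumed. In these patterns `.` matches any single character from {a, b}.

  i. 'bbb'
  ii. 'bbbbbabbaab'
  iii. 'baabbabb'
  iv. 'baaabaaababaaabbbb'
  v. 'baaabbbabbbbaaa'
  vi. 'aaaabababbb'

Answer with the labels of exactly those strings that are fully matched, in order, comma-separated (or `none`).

i, ii, iv, v

i → match
ii → match
iii → no match
iv → match
v → match
vi → no match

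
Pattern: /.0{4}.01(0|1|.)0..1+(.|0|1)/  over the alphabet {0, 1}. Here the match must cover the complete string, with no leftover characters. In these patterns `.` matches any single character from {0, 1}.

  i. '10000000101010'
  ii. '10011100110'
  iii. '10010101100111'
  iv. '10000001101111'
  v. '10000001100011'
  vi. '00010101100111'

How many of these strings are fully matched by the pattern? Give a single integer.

2

i → no match
ii. '10011100110' → no match
iii → no match
iv → match
v → match
vi → no match
Total matched: 2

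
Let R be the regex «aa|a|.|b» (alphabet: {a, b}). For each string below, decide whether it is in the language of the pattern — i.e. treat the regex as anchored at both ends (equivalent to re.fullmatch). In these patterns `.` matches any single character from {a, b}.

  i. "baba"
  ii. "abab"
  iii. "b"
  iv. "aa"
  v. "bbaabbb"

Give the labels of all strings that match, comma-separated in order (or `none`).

i. "baba" → no match
ii. "abab" → no match
iii. "b" → match
iv. "aa" → match
v. "bbaabbb" → no match

iii, iv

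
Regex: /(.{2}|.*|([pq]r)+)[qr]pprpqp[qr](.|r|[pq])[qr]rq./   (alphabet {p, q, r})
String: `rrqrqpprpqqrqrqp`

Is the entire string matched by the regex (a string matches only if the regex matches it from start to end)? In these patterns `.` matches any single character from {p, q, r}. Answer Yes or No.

No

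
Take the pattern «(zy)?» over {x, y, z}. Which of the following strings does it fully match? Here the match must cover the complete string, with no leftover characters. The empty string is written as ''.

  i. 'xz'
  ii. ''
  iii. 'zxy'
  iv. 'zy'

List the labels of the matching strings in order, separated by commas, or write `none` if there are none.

i → no match
ii → match
iii → no match
iv → match

ii, iv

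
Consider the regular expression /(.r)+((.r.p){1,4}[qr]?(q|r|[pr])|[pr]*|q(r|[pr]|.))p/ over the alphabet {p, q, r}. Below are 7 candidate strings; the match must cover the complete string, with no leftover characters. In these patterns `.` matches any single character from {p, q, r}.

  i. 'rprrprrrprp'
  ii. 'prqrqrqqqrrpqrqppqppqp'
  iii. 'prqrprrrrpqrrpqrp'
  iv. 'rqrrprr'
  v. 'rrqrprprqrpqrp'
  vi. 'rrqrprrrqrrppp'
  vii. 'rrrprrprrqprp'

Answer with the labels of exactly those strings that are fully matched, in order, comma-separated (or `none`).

i → no match
ii → no match
iii → match
iv → no match — must end with 'p'
v → no match
vi → match
vii → no match

iii, vi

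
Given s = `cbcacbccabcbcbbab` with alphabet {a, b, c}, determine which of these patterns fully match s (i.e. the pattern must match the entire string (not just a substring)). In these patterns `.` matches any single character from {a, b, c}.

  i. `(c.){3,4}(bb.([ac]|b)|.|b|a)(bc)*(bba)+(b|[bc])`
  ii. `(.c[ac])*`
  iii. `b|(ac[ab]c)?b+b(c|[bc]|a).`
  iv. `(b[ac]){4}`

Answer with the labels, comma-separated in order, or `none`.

i

i → match
ii → no match
iii → no match
iv → no match — must start with `b`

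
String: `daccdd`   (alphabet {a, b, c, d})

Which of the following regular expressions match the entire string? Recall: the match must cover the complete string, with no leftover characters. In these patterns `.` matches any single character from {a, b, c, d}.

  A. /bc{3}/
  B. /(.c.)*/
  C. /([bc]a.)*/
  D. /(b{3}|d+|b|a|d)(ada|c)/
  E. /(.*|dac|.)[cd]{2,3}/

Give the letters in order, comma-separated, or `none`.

E

A → no match — must start with `bc`
B → no match
C → no match
D → no match
E → match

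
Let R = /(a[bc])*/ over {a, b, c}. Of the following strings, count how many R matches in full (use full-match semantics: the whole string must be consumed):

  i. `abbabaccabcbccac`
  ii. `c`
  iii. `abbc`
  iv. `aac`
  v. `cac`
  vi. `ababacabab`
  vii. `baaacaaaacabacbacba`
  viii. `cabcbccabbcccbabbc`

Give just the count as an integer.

1

i → no match
ii → no match
iii → no match
iv → no match
v → no match
vi → match
vii → no match
viii → no match
Total matched: 1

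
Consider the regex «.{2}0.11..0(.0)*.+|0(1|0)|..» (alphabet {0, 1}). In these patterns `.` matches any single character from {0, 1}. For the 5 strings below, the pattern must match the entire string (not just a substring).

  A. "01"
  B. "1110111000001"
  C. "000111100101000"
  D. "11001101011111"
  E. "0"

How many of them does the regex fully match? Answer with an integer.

A. "01" → match
B → no match
C → match
D → match
E. "0" → no match
Total matched: 3

3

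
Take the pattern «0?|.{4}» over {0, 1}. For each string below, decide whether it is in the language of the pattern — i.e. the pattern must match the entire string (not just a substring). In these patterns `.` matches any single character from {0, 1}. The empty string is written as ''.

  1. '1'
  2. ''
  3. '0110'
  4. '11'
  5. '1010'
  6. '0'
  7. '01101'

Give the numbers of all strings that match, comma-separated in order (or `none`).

2, 3, 5, 6

1 → no match
2 → match
3 → match
4 → no match
5 → match
6 → match
7 → no match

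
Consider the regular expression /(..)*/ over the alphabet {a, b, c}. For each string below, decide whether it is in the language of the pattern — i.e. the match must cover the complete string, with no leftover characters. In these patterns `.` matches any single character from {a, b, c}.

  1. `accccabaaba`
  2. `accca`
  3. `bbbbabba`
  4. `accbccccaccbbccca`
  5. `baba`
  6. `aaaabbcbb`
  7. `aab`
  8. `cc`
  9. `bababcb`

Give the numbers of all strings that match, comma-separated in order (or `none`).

3, 5, 8

1. `accccabaaba` → no match
2. `accca` → no match
3. `bbbbabba` → match
4 → no match
5. `baba` → match
6. `aaaabbcbb` → no match
7. `aab` → no match
8. `cc` → match
9. `bababcb` → no match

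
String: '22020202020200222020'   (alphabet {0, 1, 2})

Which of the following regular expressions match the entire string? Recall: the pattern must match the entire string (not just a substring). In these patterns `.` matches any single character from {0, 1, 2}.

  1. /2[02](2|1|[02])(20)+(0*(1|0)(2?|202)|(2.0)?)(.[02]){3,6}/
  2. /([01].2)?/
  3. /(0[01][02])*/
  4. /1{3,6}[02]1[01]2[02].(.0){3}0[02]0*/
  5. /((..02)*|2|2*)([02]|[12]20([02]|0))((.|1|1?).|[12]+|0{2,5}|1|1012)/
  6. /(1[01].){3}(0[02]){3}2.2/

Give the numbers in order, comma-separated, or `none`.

1

1 → match
2 → no match
3 → no match
4 → no match — must start with '1'
5 → no match
6 → no match — must start with '1'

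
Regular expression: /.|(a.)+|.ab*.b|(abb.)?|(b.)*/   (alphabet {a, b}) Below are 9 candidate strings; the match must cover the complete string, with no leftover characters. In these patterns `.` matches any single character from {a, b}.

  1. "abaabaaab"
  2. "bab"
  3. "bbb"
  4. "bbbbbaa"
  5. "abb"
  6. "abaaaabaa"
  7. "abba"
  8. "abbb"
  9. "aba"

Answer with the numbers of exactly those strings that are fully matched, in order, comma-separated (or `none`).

1 → no match
2 → no match
3 → no match
4 → no match
5 → no match
6 → no match
7 → match
8 → match
9 → no match

7, 8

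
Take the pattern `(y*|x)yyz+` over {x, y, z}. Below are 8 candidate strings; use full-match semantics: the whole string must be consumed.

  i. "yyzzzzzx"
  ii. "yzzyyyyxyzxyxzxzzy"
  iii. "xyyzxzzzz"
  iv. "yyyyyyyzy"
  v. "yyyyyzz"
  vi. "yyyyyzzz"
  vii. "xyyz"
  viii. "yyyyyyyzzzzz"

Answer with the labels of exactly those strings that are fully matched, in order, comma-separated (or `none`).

i → no match — must end with "z"
ii → no match — must end with "z"
iii → no match
iv → no match — must end with "z"
v → match
vi → match
vii → match
viii → match

v, vi, vii, viii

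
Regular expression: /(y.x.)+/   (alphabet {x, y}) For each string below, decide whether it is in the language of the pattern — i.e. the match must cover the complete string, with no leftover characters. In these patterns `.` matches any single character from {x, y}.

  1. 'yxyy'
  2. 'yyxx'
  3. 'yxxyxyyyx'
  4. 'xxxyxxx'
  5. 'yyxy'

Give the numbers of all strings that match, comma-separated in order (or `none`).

2, 5

1 → no match
2 → match
3 → no match
4 → no match — must start with 'y'
5 → match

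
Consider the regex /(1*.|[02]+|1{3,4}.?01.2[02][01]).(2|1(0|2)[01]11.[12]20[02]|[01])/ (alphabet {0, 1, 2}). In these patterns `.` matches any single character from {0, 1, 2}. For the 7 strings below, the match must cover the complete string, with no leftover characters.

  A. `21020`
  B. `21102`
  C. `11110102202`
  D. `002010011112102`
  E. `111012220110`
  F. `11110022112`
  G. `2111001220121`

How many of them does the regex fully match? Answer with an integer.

A → no match
B → no match
C → no match
D → no match
E → no match
F → no match
G → no match
Total matched: 0

0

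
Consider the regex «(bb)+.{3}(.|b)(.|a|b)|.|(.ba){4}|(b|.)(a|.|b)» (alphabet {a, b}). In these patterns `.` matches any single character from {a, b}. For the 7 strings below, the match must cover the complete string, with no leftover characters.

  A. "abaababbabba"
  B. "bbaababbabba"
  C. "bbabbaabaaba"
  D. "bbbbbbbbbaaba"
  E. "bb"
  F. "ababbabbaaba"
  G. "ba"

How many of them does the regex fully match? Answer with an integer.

7

A. "abaababbabba" → match
B. "bbaababbabba" → match
C. "bbabbaabaaba" → match
D → match
E. "bb" → match
F. "ababbabbaaba" → match
G. "ba" → match
Total matched: 7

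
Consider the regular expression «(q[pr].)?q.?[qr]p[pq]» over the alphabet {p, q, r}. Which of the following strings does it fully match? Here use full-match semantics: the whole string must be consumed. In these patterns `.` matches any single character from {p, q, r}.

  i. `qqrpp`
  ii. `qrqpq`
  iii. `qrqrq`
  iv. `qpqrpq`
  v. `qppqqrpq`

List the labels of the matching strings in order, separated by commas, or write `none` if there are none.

i, ii, v

i. `qqrpp` → match
ii. `qrqpq` → match
iii. `qrqrq` → no match
iv. `qpqrpq` → no match
v. `qppqqrpq` → match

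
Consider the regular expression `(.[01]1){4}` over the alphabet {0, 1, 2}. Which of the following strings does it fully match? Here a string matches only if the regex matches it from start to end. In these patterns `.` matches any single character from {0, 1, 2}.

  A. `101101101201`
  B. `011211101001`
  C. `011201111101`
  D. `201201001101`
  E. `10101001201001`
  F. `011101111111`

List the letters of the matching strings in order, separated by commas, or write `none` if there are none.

A → match
B → match
C → match
D → match
E → no match
F → match

A, B, C, D, F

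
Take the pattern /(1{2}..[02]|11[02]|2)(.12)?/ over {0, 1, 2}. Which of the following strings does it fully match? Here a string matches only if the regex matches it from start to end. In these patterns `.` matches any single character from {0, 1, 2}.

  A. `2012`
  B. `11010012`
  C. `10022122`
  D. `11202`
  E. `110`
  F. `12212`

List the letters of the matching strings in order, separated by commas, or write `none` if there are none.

A, B, D, E

A → match
B → match
C → no match
D → match
E → match
F → no match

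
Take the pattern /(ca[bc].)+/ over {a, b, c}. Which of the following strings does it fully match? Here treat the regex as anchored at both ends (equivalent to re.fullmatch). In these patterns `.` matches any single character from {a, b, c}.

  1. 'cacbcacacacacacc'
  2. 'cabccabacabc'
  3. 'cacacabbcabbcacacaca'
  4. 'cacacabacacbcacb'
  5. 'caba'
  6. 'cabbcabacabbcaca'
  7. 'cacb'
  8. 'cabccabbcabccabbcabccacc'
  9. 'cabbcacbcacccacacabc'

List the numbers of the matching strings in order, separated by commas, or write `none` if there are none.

1, 2, 3, 4, 5, 6, 7, 8, 9

1 → match
2 → match
3 → match
4 → match
5 → match
6 → match
7 → match
8 → match
9 → match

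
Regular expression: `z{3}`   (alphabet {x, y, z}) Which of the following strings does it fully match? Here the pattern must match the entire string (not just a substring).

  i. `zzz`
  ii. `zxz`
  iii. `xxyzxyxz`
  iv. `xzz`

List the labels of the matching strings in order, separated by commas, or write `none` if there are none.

i

i → match
ii → no match
iii → no match — must start with `z`
iv → no match — must start with `z`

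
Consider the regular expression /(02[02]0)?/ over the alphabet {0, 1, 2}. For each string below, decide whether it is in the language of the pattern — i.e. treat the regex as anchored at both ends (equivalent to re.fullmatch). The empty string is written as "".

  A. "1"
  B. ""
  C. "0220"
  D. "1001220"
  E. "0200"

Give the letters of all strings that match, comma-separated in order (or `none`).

A → no match
B → match
C → match
D → no match
E → match

B, C, E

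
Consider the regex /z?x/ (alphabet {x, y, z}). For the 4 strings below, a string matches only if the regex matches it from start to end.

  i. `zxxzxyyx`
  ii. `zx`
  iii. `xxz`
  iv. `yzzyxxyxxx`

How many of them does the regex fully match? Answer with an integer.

1

i → no match
ii → match
iii → no match — must end with `x`
iv → no match
Total matched: 1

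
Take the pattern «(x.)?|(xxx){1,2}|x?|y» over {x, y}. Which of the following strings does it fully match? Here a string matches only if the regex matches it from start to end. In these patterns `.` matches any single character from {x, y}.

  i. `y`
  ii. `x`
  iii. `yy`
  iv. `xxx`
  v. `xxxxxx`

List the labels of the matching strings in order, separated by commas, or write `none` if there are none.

i, ii, iv, v

i. `y` → match
ii. `x` → match
iii. `yy` → no match
iv. `xxx` → match
v. `xxxxxx` → match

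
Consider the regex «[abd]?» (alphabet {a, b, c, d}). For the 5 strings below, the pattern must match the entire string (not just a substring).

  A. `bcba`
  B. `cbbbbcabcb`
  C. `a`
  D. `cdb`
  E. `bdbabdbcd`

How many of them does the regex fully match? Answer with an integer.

A → no match
B → no match
C → match
D → no match
E → no match
Total matched: 1

1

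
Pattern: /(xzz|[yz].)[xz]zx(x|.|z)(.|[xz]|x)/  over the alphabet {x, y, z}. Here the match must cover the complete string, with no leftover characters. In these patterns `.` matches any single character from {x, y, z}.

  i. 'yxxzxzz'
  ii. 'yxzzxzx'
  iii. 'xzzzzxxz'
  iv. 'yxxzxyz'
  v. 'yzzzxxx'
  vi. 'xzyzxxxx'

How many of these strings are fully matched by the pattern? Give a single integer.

i → match
ii → match
iii → match
iv → match
v → match
vi → no match
Total matched: 5

5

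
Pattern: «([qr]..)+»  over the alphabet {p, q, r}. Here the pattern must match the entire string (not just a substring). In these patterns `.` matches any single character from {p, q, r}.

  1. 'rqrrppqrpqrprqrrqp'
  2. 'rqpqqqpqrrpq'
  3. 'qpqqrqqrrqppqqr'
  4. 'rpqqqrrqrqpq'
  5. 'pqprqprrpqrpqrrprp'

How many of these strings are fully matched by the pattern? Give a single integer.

3

1 → match
2 → no match
3 → match
4 → match
5 → no match
Total matched: 3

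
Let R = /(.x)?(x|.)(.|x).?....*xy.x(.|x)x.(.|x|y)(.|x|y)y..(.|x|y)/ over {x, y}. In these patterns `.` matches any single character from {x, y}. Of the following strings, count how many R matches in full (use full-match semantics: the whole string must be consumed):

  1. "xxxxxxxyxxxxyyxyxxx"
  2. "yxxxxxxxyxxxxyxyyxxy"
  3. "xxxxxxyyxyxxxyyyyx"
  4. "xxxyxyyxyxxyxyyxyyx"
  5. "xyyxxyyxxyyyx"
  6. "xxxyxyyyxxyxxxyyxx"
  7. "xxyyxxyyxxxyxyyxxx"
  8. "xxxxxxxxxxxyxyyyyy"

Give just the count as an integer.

4

1 → match
2 → match
3 → match
4 → no match
5 → no match
6 → no match
7 → match
8 → no match
Total matched: 4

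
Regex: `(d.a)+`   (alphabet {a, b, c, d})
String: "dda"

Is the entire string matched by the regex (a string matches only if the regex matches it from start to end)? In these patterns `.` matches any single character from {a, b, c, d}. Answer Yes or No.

Yes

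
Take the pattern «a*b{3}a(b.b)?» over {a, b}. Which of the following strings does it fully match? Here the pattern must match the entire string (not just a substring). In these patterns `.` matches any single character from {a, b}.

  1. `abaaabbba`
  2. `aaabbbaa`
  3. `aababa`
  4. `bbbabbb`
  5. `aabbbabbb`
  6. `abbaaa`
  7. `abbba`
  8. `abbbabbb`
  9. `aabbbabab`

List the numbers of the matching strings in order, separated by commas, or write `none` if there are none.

4, 5, 7, 8, 9

1 → no match
2 → no match
3 → no match
4 → match
5 → match
6 → no match
7 → match
8 → match
9 → match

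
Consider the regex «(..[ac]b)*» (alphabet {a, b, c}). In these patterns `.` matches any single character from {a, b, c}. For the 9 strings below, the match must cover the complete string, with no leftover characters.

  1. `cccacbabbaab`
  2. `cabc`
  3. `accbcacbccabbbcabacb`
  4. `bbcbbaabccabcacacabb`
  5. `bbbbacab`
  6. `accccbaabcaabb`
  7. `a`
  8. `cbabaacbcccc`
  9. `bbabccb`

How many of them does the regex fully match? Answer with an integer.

1 → no match
2 → no match
3 → no match
4 → no match
5 → no match
6 → no match
7 → no match
8 → no match
9 → no match
Total matched: 0

0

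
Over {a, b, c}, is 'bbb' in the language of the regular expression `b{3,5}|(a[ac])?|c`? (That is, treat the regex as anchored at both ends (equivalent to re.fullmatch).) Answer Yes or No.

Yes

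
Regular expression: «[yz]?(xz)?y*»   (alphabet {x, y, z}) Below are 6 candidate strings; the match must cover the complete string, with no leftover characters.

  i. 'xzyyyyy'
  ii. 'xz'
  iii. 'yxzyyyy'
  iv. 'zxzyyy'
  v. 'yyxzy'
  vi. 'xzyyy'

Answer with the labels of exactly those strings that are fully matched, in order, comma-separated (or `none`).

i, ii, iii, iv, vi

i. 'xzyyyyy' → match
ii. 'xz' → match
iii. 'yxzyyyy' → match
iv. 'zxzyyy' → match
v. 'yyxzy' → no match
vi. 'xzyyy' → match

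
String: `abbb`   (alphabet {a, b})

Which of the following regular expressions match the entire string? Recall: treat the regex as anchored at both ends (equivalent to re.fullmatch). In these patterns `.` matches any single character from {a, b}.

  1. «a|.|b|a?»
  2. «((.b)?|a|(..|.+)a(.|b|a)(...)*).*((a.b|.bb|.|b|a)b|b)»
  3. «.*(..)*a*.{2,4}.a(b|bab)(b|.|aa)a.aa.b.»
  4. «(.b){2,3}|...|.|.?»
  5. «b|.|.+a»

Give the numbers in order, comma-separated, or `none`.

1 → no match
2 → match
3 → no match
4 → match
5 → no match

2, 4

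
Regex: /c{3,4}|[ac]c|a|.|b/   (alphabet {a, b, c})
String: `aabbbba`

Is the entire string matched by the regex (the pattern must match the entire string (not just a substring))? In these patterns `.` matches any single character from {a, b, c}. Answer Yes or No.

No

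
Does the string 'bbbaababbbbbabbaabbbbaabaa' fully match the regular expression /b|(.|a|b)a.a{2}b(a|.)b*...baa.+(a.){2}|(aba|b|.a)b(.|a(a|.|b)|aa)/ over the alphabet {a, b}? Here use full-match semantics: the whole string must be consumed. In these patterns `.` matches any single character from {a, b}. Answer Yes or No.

No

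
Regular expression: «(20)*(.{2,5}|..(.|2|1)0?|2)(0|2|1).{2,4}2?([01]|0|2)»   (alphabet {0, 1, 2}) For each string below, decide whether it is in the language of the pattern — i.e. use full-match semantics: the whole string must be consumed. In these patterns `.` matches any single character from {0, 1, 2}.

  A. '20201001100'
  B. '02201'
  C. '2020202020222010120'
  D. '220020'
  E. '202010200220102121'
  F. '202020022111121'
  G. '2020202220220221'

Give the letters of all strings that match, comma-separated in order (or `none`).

A → match
B → no match
C → match
D → match
E → no match
F → match
G → match

A, C, D, F, G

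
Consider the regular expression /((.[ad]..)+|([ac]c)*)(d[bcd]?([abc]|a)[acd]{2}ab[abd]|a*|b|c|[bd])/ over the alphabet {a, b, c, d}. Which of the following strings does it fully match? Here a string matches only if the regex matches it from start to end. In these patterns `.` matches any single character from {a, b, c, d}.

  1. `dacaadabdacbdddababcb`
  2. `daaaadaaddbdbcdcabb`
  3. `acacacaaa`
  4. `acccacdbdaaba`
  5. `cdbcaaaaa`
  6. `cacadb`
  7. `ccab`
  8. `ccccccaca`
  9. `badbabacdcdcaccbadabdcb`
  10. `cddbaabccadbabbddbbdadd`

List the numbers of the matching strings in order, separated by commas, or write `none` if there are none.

1, 3, 4, 5, 8

1 → match
2 → no match
3 → match
4 → match
5 → match
6 → no match
7 → no match
8 → match
9 → no match
10 → no match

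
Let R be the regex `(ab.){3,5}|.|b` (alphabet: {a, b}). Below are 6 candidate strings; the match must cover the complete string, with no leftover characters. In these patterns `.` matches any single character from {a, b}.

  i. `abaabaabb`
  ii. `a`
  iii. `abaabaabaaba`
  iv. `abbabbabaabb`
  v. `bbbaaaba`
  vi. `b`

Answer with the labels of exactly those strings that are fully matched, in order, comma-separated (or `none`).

i, ii, iii, iv, vi

i. `abaabaabb` → match
ii. `a` → match
iii. `abaabaabaaba` → match
iv. `abbabbabaabb` → match
v. `bbbaaaba` → no match
vi. `b` → match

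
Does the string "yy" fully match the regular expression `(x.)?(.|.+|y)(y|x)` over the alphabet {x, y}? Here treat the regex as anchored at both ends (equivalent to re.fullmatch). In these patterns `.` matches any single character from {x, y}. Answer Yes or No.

Yes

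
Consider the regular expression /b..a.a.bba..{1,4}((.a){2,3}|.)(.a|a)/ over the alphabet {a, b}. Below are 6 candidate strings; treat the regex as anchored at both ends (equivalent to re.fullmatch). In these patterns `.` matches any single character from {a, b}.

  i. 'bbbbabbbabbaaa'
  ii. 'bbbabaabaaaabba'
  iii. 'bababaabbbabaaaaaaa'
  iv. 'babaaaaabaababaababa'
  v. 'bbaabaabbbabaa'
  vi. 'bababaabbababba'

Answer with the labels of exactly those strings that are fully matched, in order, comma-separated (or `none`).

vi

i → no match
ii → no match
iii → no match
iv → no match
v → no match
vi → match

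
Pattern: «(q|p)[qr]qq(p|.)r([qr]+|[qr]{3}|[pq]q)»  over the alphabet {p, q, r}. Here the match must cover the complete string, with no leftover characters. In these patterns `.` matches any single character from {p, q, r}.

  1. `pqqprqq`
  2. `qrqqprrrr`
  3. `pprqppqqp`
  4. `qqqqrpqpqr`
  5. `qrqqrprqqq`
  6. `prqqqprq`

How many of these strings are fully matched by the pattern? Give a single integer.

1 → no match
2 → match
3 → no match
4 → no match
5 → no match
6 → no match
Total matched: 1

1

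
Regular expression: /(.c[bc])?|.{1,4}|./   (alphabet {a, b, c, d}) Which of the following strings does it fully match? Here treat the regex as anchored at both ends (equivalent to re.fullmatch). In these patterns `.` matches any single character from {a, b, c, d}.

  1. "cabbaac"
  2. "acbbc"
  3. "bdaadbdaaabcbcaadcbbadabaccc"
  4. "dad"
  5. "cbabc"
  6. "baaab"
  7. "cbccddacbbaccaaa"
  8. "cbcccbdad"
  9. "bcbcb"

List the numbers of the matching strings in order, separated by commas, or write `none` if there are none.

4

1 → no match
2 → no match
3 → no match
4 → match
5 → no match
6 → no match
7 → no match
8 → no match
9 → no match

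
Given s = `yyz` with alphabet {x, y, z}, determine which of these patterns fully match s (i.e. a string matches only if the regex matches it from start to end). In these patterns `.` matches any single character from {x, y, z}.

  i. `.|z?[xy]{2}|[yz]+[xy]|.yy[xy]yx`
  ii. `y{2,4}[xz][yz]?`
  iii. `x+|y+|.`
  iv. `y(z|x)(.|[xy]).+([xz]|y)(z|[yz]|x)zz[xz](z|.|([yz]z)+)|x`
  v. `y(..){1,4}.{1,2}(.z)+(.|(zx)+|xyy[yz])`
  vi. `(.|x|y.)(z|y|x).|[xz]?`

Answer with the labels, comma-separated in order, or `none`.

i → no match
ii → match
iii → no match
iv → no match
v → no match
vi → match

ii, vi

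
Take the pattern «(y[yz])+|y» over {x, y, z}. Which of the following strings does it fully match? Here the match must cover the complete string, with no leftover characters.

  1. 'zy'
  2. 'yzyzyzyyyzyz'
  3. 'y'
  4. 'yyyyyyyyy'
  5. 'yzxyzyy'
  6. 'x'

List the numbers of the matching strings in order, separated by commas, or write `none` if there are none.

2, 3

1 → no match — must start with 'y'
2 → match
3 → match
4 → no match
5 → no match
6 → no match — must start with 'y'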